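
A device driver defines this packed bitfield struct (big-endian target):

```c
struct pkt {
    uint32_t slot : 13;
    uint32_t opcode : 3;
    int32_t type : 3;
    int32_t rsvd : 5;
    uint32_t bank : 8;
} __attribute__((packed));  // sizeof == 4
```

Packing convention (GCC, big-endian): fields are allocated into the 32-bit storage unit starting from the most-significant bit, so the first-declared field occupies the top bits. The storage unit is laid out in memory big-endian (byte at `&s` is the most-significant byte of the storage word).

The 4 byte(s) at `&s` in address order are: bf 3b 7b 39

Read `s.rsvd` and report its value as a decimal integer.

[0]=0xbf [1]=0x3b [2]=0x7b [3]=0x39 (big-endian) → word 0xbf3b7b39
slot [19+:13] = (word>>19) & 0x1fff = 6119
opcode [16+:3] = (word>>16) & 0x7 = 3
type [13+:3] = (word>>13) & 0x7 = 3
rsvd [8+:5] = (word>>8) & 0x1f = 27  ←
bank [0+:8] = (word>>0) & 0xff = 57
rsvd signed 5b, MSB=1: 27 - 32 = -5

-5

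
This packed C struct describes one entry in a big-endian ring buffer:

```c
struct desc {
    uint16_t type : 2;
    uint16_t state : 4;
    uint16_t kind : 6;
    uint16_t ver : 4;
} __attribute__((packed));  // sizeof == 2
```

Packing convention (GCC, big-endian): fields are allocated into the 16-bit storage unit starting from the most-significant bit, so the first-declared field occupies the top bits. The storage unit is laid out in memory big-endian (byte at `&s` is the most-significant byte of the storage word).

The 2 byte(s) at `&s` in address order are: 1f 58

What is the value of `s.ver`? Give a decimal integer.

8

[0]=0x1f [1]=0x58 (big-endian) → word 0x1f58
type [14+:2] = (word>>14) & 0x3 = 0
state [10+:4] = (word>>10) & 0xf = 7
kind [4+:6] = (word>>4) & 0x3f = 53
ver [0+:4] = (word>>0) & 0xf = 8  ←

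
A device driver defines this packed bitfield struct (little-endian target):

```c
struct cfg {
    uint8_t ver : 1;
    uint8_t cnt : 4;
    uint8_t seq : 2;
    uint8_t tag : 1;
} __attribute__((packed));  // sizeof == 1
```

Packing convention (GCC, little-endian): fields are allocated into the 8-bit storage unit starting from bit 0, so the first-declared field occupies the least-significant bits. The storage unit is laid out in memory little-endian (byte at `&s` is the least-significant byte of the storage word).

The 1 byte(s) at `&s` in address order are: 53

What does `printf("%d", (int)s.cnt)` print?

9

[0]=0x53 (little-endian) → word 0x53
ver:1 @ bit 0 → (0x53>>0)&0x1 = 0x1
cnt:4 @ bit 1 → (0x53>>1)&0xf = 0x9  ←
seq:2 @ bit 5 → (0x53>>5)&0x3 = 0x2
tag:1 @ bit 7 → (0x53>>7)&0x1 = 0x0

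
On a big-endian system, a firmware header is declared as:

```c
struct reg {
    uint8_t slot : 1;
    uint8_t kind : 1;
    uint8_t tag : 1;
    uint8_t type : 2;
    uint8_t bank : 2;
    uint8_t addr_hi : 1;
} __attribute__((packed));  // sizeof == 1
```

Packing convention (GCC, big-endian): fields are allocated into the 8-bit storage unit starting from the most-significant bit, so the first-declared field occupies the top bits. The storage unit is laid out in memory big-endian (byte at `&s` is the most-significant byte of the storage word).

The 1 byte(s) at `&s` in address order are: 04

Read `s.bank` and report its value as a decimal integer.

2

[0]=0x04 (big-endian) → word 0x04
slot [7+:1] = (word>>7) & 0x1 = 0
kind [6+:1] = (word>>6) & 0x1 = 0
tag [5+:1] = (word>>5) & 0x1 = 0
type [3+:2] = (word>>3) & 0x3 = 0
bank [1+:2] = (word>>1) & 0x3 = 2  ←
addr_hi [0+:1] = (word>>0) & 0x1 = 0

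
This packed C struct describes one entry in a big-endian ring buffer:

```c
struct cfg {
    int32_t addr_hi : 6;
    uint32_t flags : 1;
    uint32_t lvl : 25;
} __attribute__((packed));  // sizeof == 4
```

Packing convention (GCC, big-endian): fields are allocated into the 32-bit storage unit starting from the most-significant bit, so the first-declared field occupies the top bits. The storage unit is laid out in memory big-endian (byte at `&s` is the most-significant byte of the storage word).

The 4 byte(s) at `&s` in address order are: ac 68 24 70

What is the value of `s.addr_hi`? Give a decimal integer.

-21

[0]=0xac [1]=0x68 [2]=0x24 [3]=0x70 (big-endian) → word 0xac682470
addr_hi:6 @ bit 26 → (0xac682470>>26)&0x3f = 0x2b  ←
flags:1 @ bit 25 → (0xac682470>>25)&0x1 = 0x0
lvl:25 @ bit 0 → (0xac682470>>0)&0x1ffffff = 0x682470
addr_hi signed 6b, MSB=1: 43 - 64 = -21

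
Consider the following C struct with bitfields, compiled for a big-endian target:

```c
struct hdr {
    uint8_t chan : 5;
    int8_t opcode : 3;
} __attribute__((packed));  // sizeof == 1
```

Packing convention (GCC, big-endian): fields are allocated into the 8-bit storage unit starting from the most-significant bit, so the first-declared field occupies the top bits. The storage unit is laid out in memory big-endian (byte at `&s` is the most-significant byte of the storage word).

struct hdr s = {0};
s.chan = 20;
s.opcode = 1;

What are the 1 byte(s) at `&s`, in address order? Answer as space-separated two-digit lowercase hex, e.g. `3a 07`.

a1

chan (5b) val=20 bits=0x14 at bit 3: 0xa0
opcode (3b) val=1 bits=0x1 at bit 0: 0xa1
word = 0xa1 → big-endian bytes:
  [0]=0xa1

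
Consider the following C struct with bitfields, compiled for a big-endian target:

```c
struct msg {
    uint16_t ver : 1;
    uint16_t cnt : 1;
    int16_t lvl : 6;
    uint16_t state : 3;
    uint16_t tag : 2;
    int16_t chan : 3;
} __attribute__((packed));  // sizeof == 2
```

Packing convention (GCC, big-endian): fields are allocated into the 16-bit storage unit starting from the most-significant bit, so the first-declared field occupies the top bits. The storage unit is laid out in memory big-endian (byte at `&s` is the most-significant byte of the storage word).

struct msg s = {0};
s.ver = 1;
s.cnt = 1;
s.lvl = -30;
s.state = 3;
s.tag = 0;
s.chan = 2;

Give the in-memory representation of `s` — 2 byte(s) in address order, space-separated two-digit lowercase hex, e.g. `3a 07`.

e2 62

ver:1 = 1 → 0x1 << 15 → word 0x8000
cnt:1 = 1 → 0x1 << 14 → word 0xc000
lvl:6 = -30 → 0x22 << 8 → word 0xe200
state:3 = 3 → 0x3 << 5 → word 0xe260
tag:2 = 0 → 0x0 << 3 → word 0xe260
chan:3 = 2 → 0x2 << 0 → word 0xe262
word = 0xe262 → big-endian bytes:
  [0]=0xe2  [1]=0x62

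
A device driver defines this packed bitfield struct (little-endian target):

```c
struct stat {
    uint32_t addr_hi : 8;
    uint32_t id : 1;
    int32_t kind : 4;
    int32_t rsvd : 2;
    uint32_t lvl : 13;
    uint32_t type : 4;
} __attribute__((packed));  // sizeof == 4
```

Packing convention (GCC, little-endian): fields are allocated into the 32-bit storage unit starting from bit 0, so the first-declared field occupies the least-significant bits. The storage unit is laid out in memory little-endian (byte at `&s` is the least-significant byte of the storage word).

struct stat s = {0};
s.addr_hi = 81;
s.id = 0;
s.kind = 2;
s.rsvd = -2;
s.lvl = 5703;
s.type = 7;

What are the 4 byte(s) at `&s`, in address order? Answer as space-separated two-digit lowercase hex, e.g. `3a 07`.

51 c4 23 7b

[0+:8] addr_hi=81 & 0xff = 0x51; word=0x00000051
[8+:1] id=0 & 0x1 = 0x0; word=0x00000051
[9+:4] kind=2 & 0xf = 0x2; word=0x00000451
[13+:2] rsvd=-2 & 0x3 = 0x2; word=0x00004451
[15+:13] lvl=5703 & 0x1fff = 0x1647; word=0x0b23c451
[28+:4] type=7 & 0xf = 0x7; word=0x7b23c451
word = 0x7b23c451 → little-endian bytes:
  [0]=0x51  [1]=0xc4  [2]=0x23  [3]=0x7b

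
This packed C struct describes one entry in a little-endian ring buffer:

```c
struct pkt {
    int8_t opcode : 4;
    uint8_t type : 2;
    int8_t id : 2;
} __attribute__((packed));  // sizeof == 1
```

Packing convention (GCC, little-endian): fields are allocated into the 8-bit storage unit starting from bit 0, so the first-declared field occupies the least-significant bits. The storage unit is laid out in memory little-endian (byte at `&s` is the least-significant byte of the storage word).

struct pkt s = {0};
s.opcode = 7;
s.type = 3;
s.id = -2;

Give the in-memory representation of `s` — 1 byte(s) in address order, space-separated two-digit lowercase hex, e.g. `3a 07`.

b7

[0+:4] opcode=7 & 0xf = 0x7; word=0x07
[4+:2] type=3 & 0x3 = 0x3; word=0x37
[6+:2] id=-2 & 0x3 = 0x2; word=0xb7
word = 0xb7 → little-endian bytes:
  [0]=0xb7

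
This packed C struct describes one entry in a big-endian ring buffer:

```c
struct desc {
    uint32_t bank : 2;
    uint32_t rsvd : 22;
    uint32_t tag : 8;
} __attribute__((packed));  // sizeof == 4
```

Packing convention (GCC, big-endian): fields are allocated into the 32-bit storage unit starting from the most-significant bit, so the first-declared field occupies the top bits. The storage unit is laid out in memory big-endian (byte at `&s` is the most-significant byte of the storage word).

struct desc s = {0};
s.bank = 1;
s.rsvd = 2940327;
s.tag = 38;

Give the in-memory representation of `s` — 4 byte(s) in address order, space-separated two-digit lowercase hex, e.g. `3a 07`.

bank:2 = 1 → 0x1 << 30 → word 0x40000000
rsvd:22 = 2940327 → 0x2cdda7 << 8 → word 0x6cdda700
tag:8 = 38 → 0x26 << 0 → word 0x6cdda726
word = 0x6cdda726 → big-endian bytes:
  [0]=0x6c  [1]=0xdd  [2]=0xa7  [3]=0x26

6c dd a7 26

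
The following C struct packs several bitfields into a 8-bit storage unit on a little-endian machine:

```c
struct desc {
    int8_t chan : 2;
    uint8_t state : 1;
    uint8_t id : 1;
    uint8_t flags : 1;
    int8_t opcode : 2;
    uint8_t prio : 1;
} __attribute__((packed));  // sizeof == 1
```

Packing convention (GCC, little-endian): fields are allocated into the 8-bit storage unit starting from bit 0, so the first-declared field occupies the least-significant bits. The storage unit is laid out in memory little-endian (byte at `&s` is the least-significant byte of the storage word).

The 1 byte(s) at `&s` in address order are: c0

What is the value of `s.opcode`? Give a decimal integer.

[0]=0xc0 (little-endian) → word 0xc0
chan:2 @ bit 0 → (0xc0>>0)&0x3 = 0x0
state:1 @ bit 2 → (0xc0>>2)&0x1 = 0x0
id:1 @ bit 3 → (0xc0>>3)&0x1 = 0x0
flags:1 @ bit 4 → (0xc0>>4)&0x1 = 0x0
opcode:2 @ bit 5 → (0xc0>>5)&0x3 = 0x2  ←
prio:1 @ bit 7 → (0xc0>>7)&0x1 = 0x1
opcode signed 2b, MSB=1: 2 - 4 = -2

-2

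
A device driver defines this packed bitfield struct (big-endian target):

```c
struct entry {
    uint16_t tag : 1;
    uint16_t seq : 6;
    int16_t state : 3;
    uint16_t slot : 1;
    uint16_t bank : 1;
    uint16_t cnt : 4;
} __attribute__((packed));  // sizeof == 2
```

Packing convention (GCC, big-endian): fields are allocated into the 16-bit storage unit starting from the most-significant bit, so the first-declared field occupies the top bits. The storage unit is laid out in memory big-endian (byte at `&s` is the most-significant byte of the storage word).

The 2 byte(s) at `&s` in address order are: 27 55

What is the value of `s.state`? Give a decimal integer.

-3

[0]=0x27 [1]=0x55 (big-endian) → word 0x2755
tag:1 @ bit 15 → (0x2755>>15)&0x1 = 0x0
seq:6 @ bit 9 → (0x2755>>9)&0x3f = 0x13
state:3 @ bit 6 → (0x2755>>6)&0x7 = 0x5  ←
slot:1 @ bit 5 → (0x2755>>5)&0x1 = 0x0
bank:1 @ bit 4 → (0x2755>>4)&0x1 = 0x1
cnt:4 @ bit 0 → (0x2755>>0)&0xf = 0x5
state signed 3b, MSB=1: 5 - 8 = -3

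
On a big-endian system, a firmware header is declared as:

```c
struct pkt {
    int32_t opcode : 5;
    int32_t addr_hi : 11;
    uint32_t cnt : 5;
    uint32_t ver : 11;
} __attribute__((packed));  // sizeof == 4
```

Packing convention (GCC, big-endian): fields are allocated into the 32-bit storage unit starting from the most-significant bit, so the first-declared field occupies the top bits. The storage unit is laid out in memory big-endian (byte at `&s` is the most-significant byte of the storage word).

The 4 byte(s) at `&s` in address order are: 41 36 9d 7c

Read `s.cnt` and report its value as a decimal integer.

[0]=0x41 [1]=0x36 [2]=0x9d [3]=0x7c (big-endian) → word 0x41369d7c
opcode:5 @ bit 27 → (0x41369d7c>>27)&0x1f = 0x8
addr_hi:11 @ bit 16 → (0x41369d7c>>16)&0x7ff = 0x136
cnt:5 @ bit 11 → (0x41369d7c>>11)&0x1f = 0x13  ←
ver:11 @ bit 0 → (0x41369d7c>>0)&0x7ff = 0x57c

19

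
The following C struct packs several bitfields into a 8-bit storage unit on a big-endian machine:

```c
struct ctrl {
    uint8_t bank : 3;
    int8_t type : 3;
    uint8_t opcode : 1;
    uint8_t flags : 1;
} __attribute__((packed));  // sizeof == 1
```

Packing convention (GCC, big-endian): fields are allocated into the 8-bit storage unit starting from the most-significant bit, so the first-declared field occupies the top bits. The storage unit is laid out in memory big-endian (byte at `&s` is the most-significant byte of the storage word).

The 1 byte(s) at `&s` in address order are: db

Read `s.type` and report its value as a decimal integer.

-2

[0]=0xdb (big-endian) → word 0xdb
bank:3 @ bit 5 → (0xdb>>5)&0x7 = 0x6
type:3 @ bit 2 → (0xdb>>2)&0x7 = 0x6  ←
opcode:1 @ bit 1 → (0xdb>>1)&0x1 = 0x1
flags:1 @ bit 0 → (0xdb>>0)&0x1 = 0x1
type signed 3b, MSB=1: 6 - 8 = -2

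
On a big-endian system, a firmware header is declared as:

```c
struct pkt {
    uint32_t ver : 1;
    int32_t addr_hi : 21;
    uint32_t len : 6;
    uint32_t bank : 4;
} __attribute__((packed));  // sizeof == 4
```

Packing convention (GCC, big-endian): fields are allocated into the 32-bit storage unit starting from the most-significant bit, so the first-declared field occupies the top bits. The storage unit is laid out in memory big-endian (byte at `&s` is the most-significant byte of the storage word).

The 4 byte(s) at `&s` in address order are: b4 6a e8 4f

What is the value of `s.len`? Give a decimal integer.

[0]=0xb4 [1]=0x6a [2]=0xe8 [3]=0x4f (big-endian) → word 0xb46ae84f
ver:1 @ bit 31 → (0xb46ae84f>>31)&0x1 = 0x1
addr_hi:21 @ bit 10 → (0xb46ae84f>>10)&0x1fffff = 0xd1aba
len:6 @ bit 4 → (0xb46ae84f>>4)&0x3f = 0x4  ←
bank:4 @ bit 0 → (0xb46ae84f>>0)&0xf = 0xf

4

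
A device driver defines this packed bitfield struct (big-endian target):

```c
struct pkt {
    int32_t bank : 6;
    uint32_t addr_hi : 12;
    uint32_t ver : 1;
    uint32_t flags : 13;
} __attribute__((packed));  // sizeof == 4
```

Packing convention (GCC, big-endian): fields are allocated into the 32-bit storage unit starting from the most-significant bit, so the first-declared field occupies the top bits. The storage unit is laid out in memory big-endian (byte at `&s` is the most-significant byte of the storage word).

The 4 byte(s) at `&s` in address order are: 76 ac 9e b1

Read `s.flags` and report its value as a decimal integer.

[0]=0x76 [1]=0xac [2]=0x9e [3]=0xb1 (big-endian) → word 0x76ac9eb1
bank [26+:6] = (word>>26) & 0x3f = 29
addr_hi [14+:12] = (word>>14) & 0xfff = 2738
ver [13+:1] = (word>>13) & 0x1 = 0
flags [0+:13] = (word>>0) & 0x1fff = 7857  ←

7857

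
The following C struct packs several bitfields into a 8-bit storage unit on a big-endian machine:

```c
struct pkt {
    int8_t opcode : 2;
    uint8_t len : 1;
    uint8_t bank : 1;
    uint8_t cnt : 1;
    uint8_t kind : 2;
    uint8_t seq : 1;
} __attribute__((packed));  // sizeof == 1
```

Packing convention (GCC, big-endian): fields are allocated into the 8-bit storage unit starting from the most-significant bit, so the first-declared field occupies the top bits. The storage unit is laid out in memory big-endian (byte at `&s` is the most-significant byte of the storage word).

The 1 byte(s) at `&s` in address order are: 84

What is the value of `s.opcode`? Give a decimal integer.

[0]=0x84 (big-endian) → word 0x84
opcode:2 @ bit 6 → (0x84>>6)&0x3 = 0x2  ←
len:1 @ bit 5 → (0x84>>5)&0x1 = 0x0
bank:1 @ bit 4 → (0x84>>4)&0x1 = 0x0
cnt:1 @ bit 3 → (0x84>>3)&0x1 = 0x0
kind:2 @ bit 1 → (0x84>>1)&0x3 = 0x2
seq:1 @ bit 0 → (0x84>>0)&0x1 = 0x0
opcode signed 2b, MSB=1: 2 - 4 = -2

-2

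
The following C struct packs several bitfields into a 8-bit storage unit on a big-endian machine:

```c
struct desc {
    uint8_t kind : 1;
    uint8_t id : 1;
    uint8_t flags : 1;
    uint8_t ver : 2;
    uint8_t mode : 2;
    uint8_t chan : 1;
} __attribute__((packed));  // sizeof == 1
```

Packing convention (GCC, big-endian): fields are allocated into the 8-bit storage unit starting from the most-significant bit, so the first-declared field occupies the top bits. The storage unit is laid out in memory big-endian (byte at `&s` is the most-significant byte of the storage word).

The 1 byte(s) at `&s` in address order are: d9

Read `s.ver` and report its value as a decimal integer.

[0]=0xd9 (big-endian) → word 0xd9
kind [7+:1] = (word>>7) & 0x1 = 1
id [6+:1] = (word>>6) & 0x1 = 1
flags [5+:1] = (word>>5) & 0x1 = 0
ver [3+:2] = (word>>3) & 0x3 = 3  ←
mode [1+:2] = (word>>1) & 0x3 = 0
chan [0+:1] = (word>>0) & 0x1 = 1

3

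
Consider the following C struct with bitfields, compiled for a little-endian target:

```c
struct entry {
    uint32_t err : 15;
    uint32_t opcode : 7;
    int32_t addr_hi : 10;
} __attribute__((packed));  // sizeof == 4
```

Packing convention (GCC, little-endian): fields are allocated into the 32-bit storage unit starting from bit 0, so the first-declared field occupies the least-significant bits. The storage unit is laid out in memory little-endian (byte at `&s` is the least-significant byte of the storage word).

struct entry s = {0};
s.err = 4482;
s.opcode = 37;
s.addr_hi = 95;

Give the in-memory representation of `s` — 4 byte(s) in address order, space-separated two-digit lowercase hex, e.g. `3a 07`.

err:15 = 4482 → 0x1182 << 0 → word 0x00001182
opcode:7 = 37 → 0x25 << 15 → word 0x00129182
addr_hi:10 = 95 → 0x5f << 22 → word 0x17d29182
word = 0x17d29182 → little-endian bytes:
  [0]=0x82  [1]=0x91  [2]=0xd2  [3]=0x17

82 91 d2 17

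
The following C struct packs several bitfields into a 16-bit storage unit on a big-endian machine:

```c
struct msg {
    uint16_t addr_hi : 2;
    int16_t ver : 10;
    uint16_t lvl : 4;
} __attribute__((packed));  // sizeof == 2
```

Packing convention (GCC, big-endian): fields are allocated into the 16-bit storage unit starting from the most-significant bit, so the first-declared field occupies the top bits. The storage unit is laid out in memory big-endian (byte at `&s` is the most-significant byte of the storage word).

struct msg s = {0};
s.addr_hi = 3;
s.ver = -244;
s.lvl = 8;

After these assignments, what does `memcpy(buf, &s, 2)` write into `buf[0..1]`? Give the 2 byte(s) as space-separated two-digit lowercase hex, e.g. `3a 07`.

[14+:2] addr_hi=3 & 0x3 = 0x3; word=0xc000
[4+:10] ver=-244 & 0x3ff = 0x30c; word=0xf0c0
[0+:4] lvl=8 & 0xf = 0x8; word=0xf0c8
word = 0xf0c8 → big-endian bytes:
  [0]=0xf0  [1]=0xc8

f0 c8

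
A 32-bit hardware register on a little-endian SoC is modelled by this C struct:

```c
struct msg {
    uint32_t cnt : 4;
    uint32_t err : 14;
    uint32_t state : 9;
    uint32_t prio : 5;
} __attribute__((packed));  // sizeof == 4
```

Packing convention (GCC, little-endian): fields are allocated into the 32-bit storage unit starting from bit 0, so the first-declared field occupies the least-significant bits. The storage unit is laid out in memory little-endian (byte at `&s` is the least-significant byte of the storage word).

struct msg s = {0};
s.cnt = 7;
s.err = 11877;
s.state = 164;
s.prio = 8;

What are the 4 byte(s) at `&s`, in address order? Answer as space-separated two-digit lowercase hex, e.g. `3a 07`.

57 e6 92 42

cnt:4 = 7 → 0x7 << 0 → word 0x00000007
err:14 = 11877 → 0x2e65 << 4 → word 0x0002e657
state:9 = 164 → 0xa4 << 18 → word 0x0292e657
prio:5 = 8 → 0x8 << 27 → word 0x4292e657
word = 0x4292e657 → little-endian bytes:
  [0]=0x57  [1]=0xe6  [2]=0x92  [3]=0x42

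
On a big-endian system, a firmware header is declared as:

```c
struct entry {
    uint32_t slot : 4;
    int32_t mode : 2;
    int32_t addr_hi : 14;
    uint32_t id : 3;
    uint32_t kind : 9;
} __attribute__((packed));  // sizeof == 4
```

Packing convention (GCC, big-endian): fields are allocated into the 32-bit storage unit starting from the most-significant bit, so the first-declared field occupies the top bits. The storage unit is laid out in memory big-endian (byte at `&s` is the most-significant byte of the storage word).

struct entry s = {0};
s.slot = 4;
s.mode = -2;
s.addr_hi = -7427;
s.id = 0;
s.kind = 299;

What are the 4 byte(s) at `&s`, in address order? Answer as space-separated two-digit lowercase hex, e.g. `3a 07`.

[28+:4] slot=4 & 0xf = 0x4; word=0x40000000
[26+:2] mode=-2 & 0x3 = 0x2; word=0x48000000
[12+:14] addr_hi=-7427 & 0x3fff = 0x22fd; word=0x4a2fd000
[9+:3] id=0 & 0x7 = 0x0; word=0x4a2fd000
[0+:9] kind=299 & 0x1ff = 0x12b; word=0x4a2fd12b
word = 0x4a2fd12b → big-endian bytes:
  [0]=0x4a  [1]=0x2f  [2]=0xd1  [3]=0x2b

4a 2f d1 2b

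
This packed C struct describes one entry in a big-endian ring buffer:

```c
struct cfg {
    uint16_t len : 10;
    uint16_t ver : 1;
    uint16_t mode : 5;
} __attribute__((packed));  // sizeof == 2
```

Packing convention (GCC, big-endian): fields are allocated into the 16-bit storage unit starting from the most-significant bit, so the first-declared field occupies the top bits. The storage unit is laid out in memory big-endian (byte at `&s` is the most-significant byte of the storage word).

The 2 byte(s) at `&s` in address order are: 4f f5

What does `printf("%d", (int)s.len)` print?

319

[0]=0x4f [1]=0xf5 (big-endian) → word 0x4ff5
len [6+:10] = (word>>6) & 0x3ff = 319  ←
ver [5+:1] = (word>>5) & 0x1 = 1
mode [0+:5] = (word>>0) & 0x1f = 21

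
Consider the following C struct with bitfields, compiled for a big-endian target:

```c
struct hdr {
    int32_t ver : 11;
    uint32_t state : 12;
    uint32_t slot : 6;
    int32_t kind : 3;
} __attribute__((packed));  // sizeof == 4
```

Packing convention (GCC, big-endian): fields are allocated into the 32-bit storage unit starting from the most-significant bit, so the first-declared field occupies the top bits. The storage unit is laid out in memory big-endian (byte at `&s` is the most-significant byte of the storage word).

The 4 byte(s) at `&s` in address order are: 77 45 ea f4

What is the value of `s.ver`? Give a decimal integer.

954

[0]=0x77 [1]=0x45 [2]=0xea [3]=0xf4 (big-endian) → word 0x7745eaf4
ver:11 @ bit 21 → (0x7745eaf4>>21)&0x7ff = 0x3ba  ←
state:12 @ bit 9 → (0x7745eaf4>>9)&0xfff = 0x2f5
slot:6 @ bit 3 → (0x7745eaf4>>3)&0x3f = 0x1e
kind:3 @ bit 0 → (0x7745eaf4>>0)&0x7 = 0x4
ver signed 11b, MSB=0: value = 954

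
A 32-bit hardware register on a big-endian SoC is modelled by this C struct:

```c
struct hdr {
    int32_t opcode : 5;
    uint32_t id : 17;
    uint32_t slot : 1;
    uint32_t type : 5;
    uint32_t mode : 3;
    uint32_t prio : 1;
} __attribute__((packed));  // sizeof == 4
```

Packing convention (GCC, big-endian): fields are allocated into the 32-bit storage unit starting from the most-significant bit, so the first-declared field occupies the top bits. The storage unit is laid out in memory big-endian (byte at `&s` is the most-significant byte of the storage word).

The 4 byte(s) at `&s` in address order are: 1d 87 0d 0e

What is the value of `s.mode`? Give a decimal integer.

[0]=0x1d [1]=0x87 [2]=0x0d [3]=0x0e (big-endian) → word 0x1d870d0e
opcode [27+:5] = (word>>27) & 0x1f = 3
id [10+:17] = (word>>10) & 0x1ffff = 90563
slot [9+:1] = (word>>9) & 0x1 = 0
type [4+:5] = (word>>4) & 0x1f = 16
mode [1+:3] = (word>>1) & 0x7 = 7  ←
prio [0+:1] = (word>>0) & 0x1 = 0

7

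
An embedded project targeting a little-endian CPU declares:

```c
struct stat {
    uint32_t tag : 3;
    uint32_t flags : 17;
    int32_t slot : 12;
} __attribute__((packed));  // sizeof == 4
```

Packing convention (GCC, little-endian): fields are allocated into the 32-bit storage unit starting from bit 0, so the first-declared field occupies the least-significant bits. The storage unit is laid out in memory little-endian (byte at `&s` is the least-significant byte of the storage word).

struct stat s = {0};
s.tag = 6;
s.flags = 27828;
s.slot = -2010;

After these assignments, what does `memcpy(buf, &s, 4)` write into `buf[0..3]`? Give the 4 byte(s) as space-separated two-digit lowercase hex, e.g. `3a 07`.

a6 65 63 82

[0+:3] tag=6 & 0x7 = 0x6; word=0x00000006
[3+:17] flags=27828 & 0x1ffff = 0x6cb4; word=0x000365a6
[20+:12] slot=-2010 & 0xfff = 0x826; word=0x826365a6
word = 0x826365a6 → little-endian bytes:
  [0]=0xa6  [1]=0x65  [2]=0x63  [3]=0x82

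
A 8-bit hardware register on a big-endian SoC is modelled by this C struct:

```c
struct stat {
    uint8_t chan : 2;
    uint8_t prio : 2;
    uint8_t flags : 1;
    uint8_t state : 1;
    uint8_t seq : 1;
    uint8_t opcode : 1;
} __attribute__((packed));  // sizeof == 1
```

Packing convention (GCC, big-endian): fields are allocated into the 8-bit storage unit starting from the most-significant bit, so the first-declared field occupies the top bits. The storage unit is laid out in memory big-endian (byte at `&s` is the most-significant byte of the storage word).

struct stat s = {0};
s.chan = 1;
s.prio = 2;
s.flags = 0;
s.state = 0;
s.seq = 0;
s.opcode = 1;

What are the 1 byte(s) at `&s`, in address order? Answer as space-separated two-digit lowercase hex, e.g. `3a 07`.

chan:2 = 1 → 0x1 << 6 → word 0x40
prio:2 = 2 → 0x2 << 4 → word 0x60
flags:1 = 0 → 0x0 << 3 → word 0x60
state:1 = 0 → 0x0 << 2 → word 0x60
seq:1 = 0 → 0x0 << 1 → word 0x60
opcode:1 = 1 → 0x1 << 0 → word 0x61
word = 0x61 → big-endian bytes:
  [0]=0x61

61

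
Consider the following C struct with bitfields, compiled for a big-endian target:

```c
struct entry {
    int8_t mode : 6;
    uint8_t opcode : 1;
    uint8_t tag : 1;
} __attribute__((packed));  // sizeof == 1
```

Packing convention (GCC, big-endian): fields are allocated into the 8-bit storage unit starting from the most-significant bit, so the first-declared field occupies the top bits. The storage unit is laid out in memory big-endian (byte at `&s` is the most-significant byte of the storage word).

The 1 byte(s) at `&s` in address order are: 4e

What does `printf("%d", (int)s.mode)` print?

[0]=0x4e (big-endian) → word 0x4e
mode [2+:6] = (word>>2) & 0x3f = 19  ←
opcode [1+:1] = (word>>1) & 0x1 = 1
tag [0+:1] = (word>>0) & 0x1 = 0
mode signed 6b, MSB=0: value = 19

19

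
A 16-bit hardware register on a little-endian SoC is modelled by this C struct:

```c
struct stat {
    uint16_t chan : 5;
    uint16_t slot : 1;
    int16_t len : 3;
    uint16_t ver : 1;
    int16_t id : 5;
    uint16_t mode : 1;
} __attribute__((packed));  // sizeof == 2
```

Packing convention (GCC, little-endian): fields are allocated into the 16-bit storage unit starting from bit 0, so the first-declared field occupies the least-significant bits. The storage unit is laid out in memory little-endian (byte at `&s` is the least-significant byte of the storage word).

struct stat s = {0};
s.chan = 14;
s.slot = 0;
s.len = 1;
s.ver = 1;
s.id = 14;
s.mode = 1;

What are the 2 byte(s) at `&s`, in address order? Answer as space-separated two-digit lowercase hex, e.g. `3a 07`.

4e ba

[0+:5] chan=14 & 0x1f = 0xe; word=0x000e
[5+:1] slot=0 & 0x1 = 0x0; word=0x000e
[6+:3] len=1 & 0x7 = 0x1; word=0x004e
[9+:1] ver=1 & 0x1 = 0x1; word=0x024e
[10+:5] id=14 & 0x1f = 0xe; word=0x3a4e
[15+:1] mode=1 & 0x1 = 0x1; word=0xba4e
word = 0xba4e → little-endian bytes:
  [0]=0x4e  [1]=0xba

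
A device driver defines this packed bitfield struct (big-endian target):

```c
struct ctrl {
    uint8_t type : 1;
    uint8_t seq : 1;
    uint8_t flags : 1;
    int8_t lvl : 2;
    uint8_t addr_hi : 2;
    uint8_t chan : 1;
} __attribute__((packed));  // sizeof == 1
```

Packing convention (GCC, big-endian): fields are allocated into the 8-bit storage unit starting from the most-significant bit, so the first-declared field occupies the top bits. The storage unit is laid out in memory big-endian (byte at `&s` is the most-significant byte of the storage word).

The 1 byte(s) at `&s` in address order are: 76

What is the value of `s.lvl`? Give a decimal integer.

-2

[0]=0x76 (big-endian) → word 0x76
type [7+:1] = (word>>7) & 0x1 = 0
seq [6+:1] = (word>>6) & 0x1 = 1
flags [5+:1] = (word>>5) & 0x1 = 1
lvl [3+:2] = (word>>3) & 0x3 = 2  ←
addr_hi [1+:2] = (word>>1) & 0x3 = 3
chan [0+:1] = (word>>0) & 0x1 = 0
lvl signed 2b, MSB=1: 2 - 4 = -2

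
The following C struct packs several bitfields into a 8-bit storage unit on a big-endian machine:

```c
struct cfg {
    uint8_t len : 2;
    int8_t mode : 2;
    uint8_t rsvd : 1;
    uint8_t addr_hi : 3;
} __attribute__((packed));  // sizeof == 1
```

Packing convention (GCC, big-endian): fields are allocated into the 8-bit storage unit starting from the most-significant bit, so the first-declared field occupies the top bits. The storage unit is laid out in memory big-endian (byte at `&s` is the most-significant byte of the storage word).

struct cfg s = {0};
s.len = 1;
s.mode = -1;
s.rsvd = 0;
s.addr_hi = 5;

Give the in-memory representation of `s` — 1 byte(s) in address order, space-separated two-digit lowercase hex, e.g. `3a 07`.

75

len:2 = 1 → 0x1 << 6 → word 0x40
mode:2 = -1 → 0x3 << 4 → word 0x70
rsvd:1 = 0 → 0x0 << 3 → word 0x70
addr_hi:3 = 5 → 0x5 << 0 → word 0x75
word = 0x75 → big-endian bytes:
  [0]=0x75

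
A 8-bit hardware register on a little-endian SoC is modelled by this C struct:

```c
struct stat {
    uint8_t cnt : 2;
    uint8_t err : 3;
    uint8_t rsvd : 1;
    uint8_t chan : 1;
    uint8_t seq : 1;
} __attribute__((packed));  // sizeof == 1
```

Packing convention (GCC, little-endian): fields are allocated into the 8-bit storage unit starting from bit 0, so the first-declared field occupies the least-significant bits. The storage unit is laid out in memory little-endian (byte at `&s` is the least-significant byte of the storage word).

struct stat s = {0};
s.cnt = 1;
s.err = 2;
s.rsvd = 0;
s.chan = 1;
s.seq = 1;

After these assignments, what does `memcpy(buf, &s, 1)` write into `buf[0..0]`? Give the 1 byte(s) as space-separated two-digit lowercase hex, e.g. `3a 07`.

c9

cnt:2 = 1 → 0x1 << 0 → word 0x01
err:3 = 2 → 0x2 << 2 → word 0x09
rsvd:1 = 0 → 0x0 << 5 → word 0x09
chan:1 = 1 → 0x1 << 6 → word 0x49
seq:1 = 1 → 0x1 << 7 → word 0xc9
word = 0xc9 → little-endian bytes:
  [0]=0xc9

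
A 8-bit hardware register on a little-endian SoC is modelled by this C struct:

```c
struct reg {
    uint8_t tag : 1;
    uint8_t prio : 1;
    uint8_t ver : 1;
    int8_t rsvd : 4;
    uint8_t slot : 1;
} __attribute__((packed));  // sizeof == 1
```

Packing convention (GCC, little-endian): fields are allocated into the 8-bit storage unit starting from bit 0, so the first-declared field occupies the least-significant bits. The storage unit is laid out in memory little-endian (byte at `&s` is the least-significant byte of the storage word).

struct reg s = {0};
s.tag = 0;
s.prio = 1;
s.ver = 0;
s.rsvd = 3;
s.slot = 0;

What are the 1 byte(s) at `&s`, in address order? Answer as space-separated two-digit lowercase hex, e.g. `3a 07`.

1a

[0+:1] tag=0 & 0x1 = 0x0; word=0x00
[1+:1] prio=1 & 0x1 = 0x1; word=0x02
[2+:1] ver=0 & 0x1 = 0x0; word=0x02
[3+:4] rsvd=3 & 0xf = 0x3; word=0x1a
[7+:1] slot=0 & 0x1 = 0x0; word=0x1a
word = 0x1a → little-endian bytes:
  [0]=0x1a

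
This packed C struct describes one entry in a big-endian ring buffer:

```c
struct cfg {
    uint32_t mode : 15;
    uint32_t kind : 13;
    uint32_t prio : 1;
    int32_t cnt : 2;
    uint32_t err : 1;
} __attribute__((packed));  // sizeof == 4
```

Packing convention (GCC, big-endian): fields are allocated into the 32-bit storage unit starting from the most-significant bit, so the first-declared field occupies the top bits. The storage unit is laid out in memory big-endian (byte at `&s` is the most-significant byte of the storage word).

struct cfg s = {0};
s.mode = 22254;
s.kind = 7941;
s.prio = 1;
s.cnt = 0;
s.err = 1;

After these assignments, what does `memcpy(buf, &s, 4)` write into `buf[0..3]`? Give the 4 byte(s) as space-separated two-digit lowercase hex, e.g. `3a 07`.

ad dd f0 59

mode (15b) val=22254 bits=0x56ee at bit 17: 0xaddc0000
kind (13b) val=7941 bits=0x1f05 at bit 4: 0xadddf050
prio (1b) val=1 bits=0x1 at bit 3: 0xadddf058
cnt (2b) val=0 bits=0x0 at bit 1: 0xadddf058
err (1b) val=1 bits=0x1 at bit 0: 0xadddf059
word = 0xadddf059 → big-endian bytes:
  [0]=0xad  [1]=0xdd  [2]=0xf0  [3]=0x59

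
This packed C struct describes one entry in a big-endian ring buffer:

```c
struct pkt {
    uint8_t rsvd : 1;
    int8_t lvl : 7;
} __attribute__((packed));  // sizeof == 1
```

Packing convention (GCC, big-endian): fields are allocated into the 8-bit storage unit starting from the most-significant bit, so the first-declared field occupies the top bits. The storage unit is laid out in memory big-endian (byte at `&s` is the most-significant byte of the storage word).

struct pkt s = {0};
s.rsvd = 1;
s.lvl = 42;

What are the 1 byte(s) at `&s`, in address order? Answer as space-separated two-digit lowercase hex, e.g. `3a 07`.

aa

rsvd (1b) val=1 bits=0x1 at bit 7: 0x80
lvl (7b) val=42 bits=0x2a at bit 0: 0xaa
word = 0xaa → big-endian bytes:
  [0]=0xaa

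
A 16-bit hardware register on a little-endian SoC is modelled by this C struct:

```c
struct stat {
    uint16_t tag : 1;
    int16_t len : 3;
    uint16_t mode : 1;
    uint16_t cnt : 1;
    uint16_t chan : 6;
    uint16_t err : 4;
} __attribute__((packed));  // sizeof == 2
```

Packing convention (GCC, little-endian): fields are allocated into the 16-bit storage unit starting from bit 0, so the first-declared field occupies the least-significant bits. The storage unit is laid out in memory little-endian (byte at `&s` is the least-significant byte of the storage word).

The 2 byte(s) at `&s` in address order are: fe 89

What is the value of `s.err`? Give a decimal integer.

8

[0]=0xfe [1]=0x89 (little-endian) → word 0x89fe
tag [0+:1] = (word>>0) & 0x1 = 0
len [1+:3] = (word>>1) & 0x7 = 7
mode [4+:1] = (word>>4) & 0x1 = 1
cnt [5+:1] = (word>>5) & 0x1 = 1
chan [6+:6] = (word>>6) & 0x3f = 39
err [12+:4] = (word>>12) & 0xf = 8  ←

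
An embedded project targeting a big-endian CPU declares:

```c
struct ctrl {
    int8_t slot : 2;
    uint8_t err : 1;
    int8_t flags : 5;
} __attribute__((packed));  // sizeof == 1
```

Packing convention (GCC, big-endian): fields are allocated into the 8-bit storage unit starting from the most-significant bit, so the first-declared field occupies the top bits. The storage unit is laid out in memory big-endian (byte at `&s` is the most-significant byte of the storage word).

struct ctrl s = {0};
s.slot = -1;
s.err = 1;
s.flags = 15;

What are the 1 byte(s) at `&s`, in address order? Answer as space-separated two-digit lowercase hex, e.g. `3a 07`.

slot:2 = -1 → 0x3 << 6 → word 0xc0
err:1 = 1 → 0x1 << 5 → word 0xe0
flags:5 = 15 → 0xf << 0 → word 0xef
word = 0xef → big-endian bytes:
  [0]=0xef

ef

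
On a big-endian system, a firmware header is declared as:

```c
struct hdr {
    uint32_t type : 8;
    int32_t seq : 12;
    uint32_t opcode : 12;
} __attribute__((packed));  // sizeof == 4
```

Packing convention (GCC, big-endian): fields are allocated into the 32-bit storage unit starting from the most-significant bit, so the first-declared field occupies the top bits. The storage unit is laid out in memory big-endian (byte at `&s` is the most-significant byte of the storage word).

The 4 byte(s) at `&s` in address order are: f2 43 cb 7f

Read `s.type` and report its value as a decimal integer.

242

[0]=0xf2 [1]=0x43 [2]=0xcb [3]=0x7f (big-endian) → word 0xf243cb7f
type [24+:8] = (word>>24) & 0xff = 242  ←
seq [12+:12] = (word>>12) & 0xfff = 1084
opcode [0+:12] = (word>>0) & 0xfff = 2943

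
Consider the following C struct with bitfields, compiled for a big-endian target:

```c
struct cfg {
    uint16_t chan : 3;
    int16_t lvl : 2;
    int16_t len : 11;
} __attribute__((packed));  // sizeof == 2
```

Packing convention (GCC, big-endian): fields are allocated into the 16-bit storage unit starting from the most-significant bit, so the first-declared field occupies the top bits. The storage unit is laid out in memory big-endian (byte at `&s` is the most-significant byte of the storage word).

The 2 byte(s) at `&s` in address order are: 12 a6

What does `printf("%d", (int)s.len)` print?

678

[0]=0x12 [1]=0xa6 (big-endian) → word 0x12a6
chan [13+:3] = (word>>13) & 0x7 = 0
lvl [11+:2] = (word>>11) & 0x3 = 2
len [0+:11] = (word>>0) & 0x7ff = 678  ←
len signed 11b, MSB=0: value = 678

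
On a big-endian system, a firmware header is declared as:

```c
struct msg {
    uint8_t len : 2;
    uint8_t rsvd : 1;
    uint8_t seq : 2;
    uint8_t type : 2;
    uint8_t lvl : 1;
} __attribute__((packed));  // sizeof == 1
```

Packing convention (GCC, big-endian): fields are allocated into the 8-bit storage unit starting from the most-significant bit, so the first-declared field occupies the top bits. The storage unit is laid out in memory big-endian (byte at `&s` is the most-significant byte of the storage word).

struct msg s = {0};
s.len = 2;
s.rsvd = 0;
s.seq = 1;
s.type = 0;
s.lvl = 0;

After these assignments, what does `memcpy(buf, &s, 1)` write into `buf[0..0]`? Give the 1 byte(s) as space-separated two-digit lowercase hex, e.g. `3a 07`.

88

len (2b) val=2 bits=0x2 at bit 6: 0x80
rsvd (1b) val=0 bits=0x0 at bit 5: 0x80
seq (2b) val=1 bits=0x1 at bit 3: 0x88
type (2b) val=0 bits=0x0 at bit 1: 0x88
lvl (1b) val=0 bits=0x0 at bit 0: 0x88
word = 0x88 → big-endian bytes:
  [0]=0x88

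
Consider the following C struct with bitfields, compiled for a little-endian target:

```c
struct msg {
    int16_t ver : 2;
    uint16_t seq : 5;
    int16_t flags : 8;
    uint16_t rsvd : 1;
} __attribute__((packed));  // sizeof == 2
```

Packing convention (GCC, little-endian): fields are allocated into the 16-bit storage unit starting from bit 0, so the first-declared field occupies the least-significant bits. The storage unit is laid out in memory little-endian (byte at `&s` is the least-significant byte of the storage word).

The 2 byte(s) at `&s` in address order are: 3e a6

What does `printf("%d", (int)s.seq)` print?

15

[0]=0x3e [1]=0xa6 (little-endian) → word 0xa63e
ver:2 @ bit 0 → (0xa63e>>0)&0x3 = 0x2
seq:5 @ bit 2 → (0xa63e>>2)&0x1f = 0xf  ←
flags:8 @ bit 7 → (0xa63e>>7)&0xff = 0x4c
rsvd:1 @ bit 15 → (0xa63e>>15)&0x1 = 0x1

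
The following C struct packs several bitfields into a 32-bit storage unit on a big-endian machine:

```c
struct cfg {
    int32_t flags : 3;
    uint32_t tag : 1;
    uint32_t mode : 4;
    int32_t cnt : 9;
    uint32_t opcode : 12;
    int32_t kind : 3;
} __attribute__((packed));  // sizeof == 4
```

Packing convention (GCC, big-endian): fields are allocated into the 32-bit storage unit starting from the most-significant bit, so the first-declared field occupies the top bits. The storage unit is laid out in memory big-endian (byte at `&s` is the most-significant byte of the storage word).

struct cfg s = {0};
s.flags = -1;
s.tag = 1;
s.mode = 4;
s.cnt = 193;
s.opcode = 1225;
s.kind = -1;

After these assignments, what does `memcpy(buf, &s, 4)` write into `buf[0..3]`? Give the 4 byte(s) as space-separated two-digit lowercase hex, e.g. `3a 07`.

f4 60 a6 4f

flags:3 = -1 → 0x7 << 29 → word 0xe0000000
tag:1 = 1 → 0x1 << 28 → word 0xf0000000
mode:4 = 4 → 0x4 << 24 → word 0xf4000000
cnt:9 = 193 → 0xc1 << 15 → word 0xf4608000
opcode:12 = 1225 → 0x4c9 << 3 → word 0xf460a648
kind:3 = -1 → 0x7 << 0 → word 0xf460a64f
word = 0xf460a64f → big-endian bytes:
  [0]=0xf4  [1]=0x60  [2]=0xa6  [3]=0x4f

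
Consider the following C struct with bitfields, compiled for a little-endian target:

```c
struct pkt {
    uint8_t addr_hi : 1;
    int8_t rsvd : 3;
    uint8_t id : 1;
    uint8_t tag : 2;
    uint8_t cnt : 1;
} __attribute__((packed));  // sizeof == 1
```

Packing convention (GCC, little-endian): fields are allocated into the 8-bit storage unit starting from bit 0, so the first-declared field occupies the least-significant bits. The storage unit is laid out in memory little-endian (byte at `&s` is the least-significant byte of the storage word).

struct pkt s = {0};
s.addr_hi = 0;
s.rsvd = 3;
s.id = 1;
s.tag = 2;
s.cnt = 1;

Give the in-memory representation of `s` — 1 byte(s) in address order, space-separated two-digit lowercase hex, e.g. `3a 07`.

[0+:1] addr_hi=0 & 0x1 = 0x0; word=0x00
[1+:3] rsvd=3 & 0x7 = 0x3; word=0x06
[4+:1] id=1 & 0x1 = 0x1; word=0x16
[5+:2] tag=2 & 0x3 = 0x2; word=0x56
[7+:1] cnt=1 & 0x1 = 0x1; word=0xd6
word = 0xd6 → little-endian bytes:
  [0]=0xd6

d6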